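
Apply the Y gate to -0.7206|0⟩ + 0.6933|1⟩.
-0.6933i|0⟩ - 0.7206i|1⟩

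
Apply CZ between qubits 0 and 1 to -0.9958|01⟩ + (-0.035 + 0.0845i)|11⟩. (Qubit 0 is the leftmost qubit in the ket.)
-0.9958|01⟩ + (0.035 - 0.0845i)|11⟩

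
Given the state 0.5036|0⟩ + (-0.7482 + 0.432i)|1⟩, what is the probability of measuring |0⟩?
0.2536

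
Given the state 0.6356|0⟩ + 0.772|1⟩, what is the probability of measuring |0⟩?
0.404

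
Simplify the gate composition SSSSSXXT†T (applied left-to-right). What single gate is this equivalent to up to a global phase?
S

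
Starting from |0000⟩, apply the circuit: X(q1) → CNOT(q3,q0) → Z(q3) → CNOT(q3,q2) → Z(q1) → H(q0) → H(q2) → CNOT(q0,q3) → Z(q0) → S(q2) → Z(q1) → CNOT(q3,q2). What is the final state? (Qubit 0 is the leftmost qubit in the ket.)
1/2|0100⟩ + (1/2)i|0110⟩ - (1/2)i|1101⟩ - 1/2|1111⟩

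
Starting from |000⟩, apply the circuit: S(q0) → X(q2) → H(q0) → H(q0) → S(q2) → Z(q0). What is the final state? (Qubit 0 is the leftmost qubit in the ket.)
i|001⟩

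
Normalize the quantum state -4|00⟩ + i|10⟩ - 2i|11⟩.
-0.8729|00⟩ + 0.2182i|10⟩ - 0.4364i|11⟩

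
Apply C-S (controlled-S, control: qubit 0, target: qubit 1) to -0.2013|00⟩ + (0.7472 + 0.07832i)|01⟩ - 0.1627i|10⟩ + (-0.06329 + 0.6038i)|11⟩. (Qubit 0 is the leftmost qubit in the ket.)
-0.2013|00⟩ + (0.7472 + 0.07832i)|01⟩ - 0.1627i|10⟩ + (-0.6038 - 0.06329i)|11⟩

C-S leaves the control-|0⟩ kets |00⟩, |01⟩ unchanged and applies S to qubit 1 on the control-|1⟩ pair (|10⟩, |11⟩).
S = [[1, 0], [0, i]].
With a = amp(|10⟩) = -0.1627i and b = amp(|11⟩) = (-0.06329 + 0.6038i):
new amp(|10⟩) = (1)·a = -0.1627i
new amp(|11⟩) = (i)·b = (-0.6038 - 0.06329i)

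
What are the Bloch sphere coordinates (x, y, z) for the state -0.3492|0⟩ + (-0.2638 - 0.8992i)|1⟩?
(0.1842, 0.628, -0.7562)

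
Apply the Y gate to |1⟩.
-i|0⟩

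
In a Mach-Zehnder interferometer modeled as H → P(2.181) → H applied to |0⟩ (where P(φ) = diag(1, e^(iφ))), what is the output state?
(0.2135 + 0.4098i)|0⟩ + (0.7865 - 0.4098i)|1⟩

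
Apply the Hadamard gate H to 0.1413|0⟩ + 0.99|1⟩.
0.7999|0⟩ - 0.6001|1⟩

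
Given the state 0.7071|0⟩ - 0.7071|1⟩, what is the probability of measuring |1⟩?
0.5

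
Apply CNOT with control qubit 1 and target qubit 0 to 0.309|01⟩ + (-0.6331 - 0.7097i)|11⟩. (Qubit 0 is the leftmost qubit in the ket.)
(-0.6331 - 0.7097i)|01⟩ + 0.309|11⟩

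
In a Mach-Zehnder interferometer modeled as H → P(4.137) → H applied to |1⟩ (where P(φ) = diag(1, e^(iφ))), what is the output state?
(0.7721 + 0.4195i)|0⟩ + (0.2279 - 0.4195i)|1⟩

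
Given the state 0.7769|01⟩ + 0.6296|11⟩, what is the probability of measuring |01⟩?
0.6036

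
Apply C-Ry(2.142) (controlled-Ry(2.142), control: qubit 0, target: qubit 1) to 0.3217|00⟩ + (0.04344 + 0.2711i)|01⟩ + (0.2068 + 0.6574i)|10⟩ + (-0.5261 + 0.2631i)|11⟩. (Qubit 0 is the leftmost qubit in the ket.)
0.3217|00⟩ + (0.04344 + 0.2711i)|01⟩ + (0.5609 + 0.08414i)|10⟩ + (-0.07063 + 0.7031i)|11⟩

C-Ry(2.142) leaves the control-|0⟩ kets |00⟩, |01⟩ unchanged and applies Ry(2.142) to qubit 1 on the control-|1⟩ pair (|10⟩, |11⟩).
Ry(2.142) = [[cos(θ/2), −sin(θ/2)], [sin(θ/2), cos(θ/2)]]; θ = 2.142, cos(θ/2) ≈ 0.479247, sin(θ/2) ≈ 0.87768.
With a = amp(|10⟩) = (0.2068 + 0.6574i) and b = amp(|11⟩) = (-0.5261 + 0.2631i):
new amp(|10⟩) = (0.479247)·a + (-0.87768)·b = (0.5609 + 0.08414i)
new amp(|11⟩) = (0.87768)·a + (0.479247)·b = (-0.07063 + 0.7031i)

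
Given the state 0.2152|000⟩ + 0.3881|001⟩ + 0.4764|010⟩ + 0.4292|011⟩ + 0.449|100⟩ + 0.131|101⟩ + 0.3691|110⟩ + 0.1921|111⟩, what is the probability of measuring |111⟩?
0.0369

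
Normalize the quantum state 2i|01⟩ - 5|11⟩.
0.3714i|01⟩ - 0.9285|11⟩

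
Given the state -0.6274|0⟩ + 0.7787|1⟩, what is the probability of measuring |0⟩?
0.3936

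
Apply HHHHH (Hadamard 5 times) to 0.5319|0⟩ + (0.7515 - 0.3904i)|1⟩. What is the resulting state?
(0.9075 - 0.2761i)|0⟩ + (-0.1553 + 0.2761i)|1⟩

H² = I, so H^5 = H: a single Hadamard. With (a, b) = (0.5319, (0.7515 - 0.3904i)), H gives ((a + b)/√2, (a − b)/√2) = ((0.9075 - 0.2761i), (-0.1553 + 0.2761i)).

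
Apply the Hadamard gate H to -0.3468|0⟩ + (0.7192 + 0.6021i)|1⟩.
(0.2633 + 0.4257i)|0⟩ + (-0.7538 - 0.4257i)|1⟩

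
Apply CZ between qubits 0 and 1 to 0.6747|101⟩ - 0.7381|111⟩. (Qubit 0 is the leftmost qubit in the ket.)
0.6747|101⟩ + 0.7381|111⟩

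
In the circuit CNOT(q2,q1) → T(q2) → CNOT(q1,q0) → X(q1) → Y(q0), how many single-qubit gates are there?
3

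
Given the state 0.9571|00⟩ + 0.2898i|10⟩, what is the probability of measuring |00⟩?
0.916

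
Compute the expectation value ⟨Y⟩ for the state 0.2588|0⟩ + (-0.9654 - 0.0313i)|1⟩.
-0.0162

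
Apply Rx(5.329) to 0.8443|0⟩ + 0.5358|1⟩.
(-0.75 - 0.246i)|0⟩ + (-0.476 - 0.3877i)|1⟩

Rx(5.329) = [[cos(θ/2), −i·sin(θ/2)], [−i·sin(θ/2), cos(θ/2)]]; θ = 5.329, cos(θ/2) ≈ -0.888334, sin(θ/2) ≈ 0.459198.
With a = amp(|0⟩) = 0.8443 and b = amp(|1⟩) = 0.5358:
new amp(|0⟩) = (-0.888334)·a + (-0.459198i)·b = (-0.75 - 0.246i)
new amp(|1⟩) = (-0.459198i)·a + (-0.888334)·b = (-0.476 - 0.3877i)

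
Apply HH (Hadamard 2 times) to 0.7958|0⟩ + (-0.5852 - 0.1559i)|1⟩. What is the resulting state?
0.7958|0⟩ + (-0.5852 - 0.1559i)|1⟩

H² = I, so an even number of Hadamards cancels: H^2 = I and the state is unchanged.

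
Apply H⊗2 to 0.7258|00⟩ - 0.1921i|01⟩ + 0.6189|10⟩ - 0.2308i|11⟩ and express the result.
(0.6724 - 0.2115i)|00⟩ + (0.6724 + 0.2115i)|01⟩ + (0.05345 + 0.01935i)|10⟩ + (0.05345 - 0.01935i)|11⟩

H⊗2 gives amp(|y⟩) = (1/2) Σ_x (−1)^(x·y) amp(|x⟩), where x·y is the number of positions in which both x and y have a 1.
|00⟩: (0.7258 - 0.1921i + 0.6189 - 0.2308i)/2 = (0.6724 - 0.2115i)
|01⟩: (0.7258 + 0.1921i + 0.6189 + 0.2308i)/2 = (0.6724 + 0.2115i)
|10⟩: (0.7258 - 0.1921i - 0.6189 + 0.2308i)/2 = (0.05345 + 0.01935i)
|11⟩: (0.7258 + 0.1921i - 0.6189 - 0.2308i)/2 = (0.05345 - 0.01935i)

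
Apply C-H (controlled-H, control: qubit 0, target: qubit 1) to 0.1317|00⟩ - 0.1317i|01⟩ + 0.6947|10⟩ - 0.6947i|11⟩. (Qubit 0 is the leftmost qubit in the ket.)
0.1317|00⟩ - 0.1317i|01⟩ + (0.4912 - 0.4912i)|10⟩ + (0.4912 + 0.4912i)|11⟩

C-H leaves the control-|0⟩ kets |00⟩, |01⟩ unchanged and applies H to qubit 1 on the control-|1⟩ pair (|10⟩, |11⟩).
H = [[1/√2, 1/√2], [1/√2, -1/√2]].
With a = amp(|10⟩) = 0.6947 and b = amp(|11⟩) = -0.6947i:
new amp(|10⟩) = (1/√2)·a + (1/√2)·b = (0.4912 - 0.4912i)
new amp(|11⟩) = (1/√2)·a + (-1/√2)·b = (0.4912 + 0.4912i)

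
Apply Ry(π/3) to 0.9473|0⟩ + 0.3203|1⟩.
0.6602|0⟩ + 0.751|1⟩

Ry(π/3) = [[cos(θ/2), −sin(θ/2)], [sin(θ/2), cos(θ/2)]]; θ = π/3, cos(θ/2) ≈ 0.866025, sin(θ/2) ≈ 0.5.
With a = amp(|0⟩) = 0.9473 and b = amp(|1⟩) = 0.3203:
new amp(|0⟩) = (0.866025)·a + (-0.5)·b = 0.6602
new amp(|1⟩) = (0.5)·a + (0.866025)·b = 0.751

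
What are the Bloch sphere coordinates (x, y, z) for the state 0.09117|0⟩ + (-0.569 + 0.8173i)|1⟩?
(-0.1038, 0.149, -0.9834)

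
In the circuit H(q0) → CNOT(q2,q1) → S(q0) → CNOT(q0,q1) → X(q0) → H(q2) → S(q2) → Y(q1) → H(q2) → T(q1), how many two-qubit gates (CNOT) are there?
2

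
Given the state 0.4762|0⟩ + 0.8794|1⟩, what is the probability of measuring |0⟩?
0.2268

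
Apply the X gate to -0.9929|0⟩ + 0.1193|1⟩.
0.1193|0⟩ - 0.9929|1⟩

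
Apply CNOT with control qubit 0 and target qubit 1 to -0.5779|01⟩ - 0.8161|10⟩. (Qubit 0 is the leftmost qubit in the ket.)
-0.5779|01⟩ - 0.8161|11⟩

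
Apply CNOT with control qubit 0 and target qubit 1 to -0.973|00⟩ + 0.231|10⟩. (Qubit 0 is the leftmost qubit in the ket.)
-0.973|00⟩ + 0.231|11⟩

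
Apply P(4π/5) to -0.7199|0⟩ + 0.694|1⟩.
-0.7199|0⟩ + (-0.5615 + 0.4079i)|1⟩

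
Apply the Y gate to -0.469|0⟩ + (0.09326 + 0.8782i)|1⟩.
(0.8782 - 0.09326i)|0⟩ - 0.469i|1⟩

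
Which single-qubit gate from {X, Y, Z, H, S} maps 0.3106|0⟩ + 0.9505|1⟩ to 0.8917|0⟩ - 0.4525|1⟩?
H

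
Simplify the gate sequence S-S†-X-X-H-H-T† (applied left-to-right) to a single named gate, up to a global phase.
T†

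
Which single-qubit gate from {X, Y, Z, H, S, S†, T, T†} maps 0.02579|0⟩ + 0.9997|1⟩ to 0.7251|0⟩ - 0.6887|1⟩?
H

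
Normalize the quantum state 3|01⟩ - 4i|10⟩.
0.6|01⟩ - 0.8i|10⟩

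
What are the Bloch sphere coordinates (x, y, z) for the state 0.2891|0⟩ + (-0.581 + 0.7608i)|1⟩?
(-0.3359, 0.4399, -0.8328)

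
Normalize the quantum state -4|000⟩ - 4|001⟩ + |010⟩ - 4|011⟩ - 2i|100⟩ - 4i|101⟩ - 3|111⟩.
-0.4529|000⟩ - 0.4529|001⟩ + 0.1132|010⟩ - 0.4529|011⟩ - 0.2265i|100⟩ - 0.4529i|101⟩ - 0.3397|111⟩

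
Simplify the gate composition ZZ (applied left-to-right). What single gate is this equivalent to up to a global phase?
I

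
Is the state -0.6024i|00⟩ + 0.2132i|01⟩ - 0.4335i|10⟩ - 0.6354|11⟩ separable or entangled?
Entangled

Writing the state as a|00⟩ + b|01⟩ + c|10⟩ + d|11⟩, it is a product state iff ad − bc = 0.
Here (a, b, c, d) = (-0.6024i, 0.2132i, -0.4335i, -0.6354): ad − bc = (-0.6024i)(-0.6354) − (0.2132i)(-0.4335i) = (-0.09242 + 0.3828i) ≠ 0, so the state is entangled.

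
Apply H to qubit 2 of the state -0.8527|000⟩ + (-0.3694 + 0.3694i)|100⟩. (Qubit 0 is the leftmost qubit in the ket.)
-0.6029|000⟩ - 0.6029|001⟩ + (-0.2612 + 0.2612i)|100⟩ + (-0.2612 + 0.2612i)|101⟩

H on qubit 2 mixes each pair of kets that differ only in qubit 2: amplitudes (a, b) of (|…0…⟩, |…1…⟩) become ((a + b)/√2, (a − b)/√2). Kets absent from the input have amplitude 0.
(|000⟩, |001⟩): (a, b) = (-0.8527, 0) → (-0.6029, -0.6029)
(|100⟩, |101⟩): (a, b) = ((-0.3694 + 0.3694i), 0) → ((-0.2612 + 0.2612i), (-0.2612 + 0.2612i))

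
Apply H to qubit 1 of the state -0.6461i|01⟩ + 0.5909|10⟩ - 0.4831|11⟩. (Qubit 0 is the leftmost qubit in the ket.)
-0.4569i|00⟩ + 0.4569i|01⟩ + 0.07623|10⟩ + 0.7594|11⟩

H on qubit 1 mixes each pair of kets that differ only in qubit 1: amplitudes (a, b) of (|…0…⟩, |…1…⟩) become ((a + b)/√2, (a − b)/√2). Kets absent from the input have amplitude 0.
(|00⟩, |01⟩): (a, b) = (0, -0.6461i) → (-0.4569i, 0.4569i)
(|10⟩, |11⟩): (a, b) = (0.5909, -0.4831) → (0.07623, 0.7594)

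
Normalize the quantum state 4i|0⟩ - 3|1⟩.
0.8i|0⟩ - 0.6|1⟩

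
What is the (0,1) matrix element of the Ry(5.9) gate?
-0.1904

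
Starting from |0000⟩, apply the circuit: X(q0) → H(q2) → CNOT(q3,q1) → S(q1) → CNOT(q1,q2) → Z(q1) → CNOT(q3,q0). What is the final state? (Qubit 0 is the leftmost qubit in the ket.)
1/√2|1000⟩ + 1/√2|1010⟩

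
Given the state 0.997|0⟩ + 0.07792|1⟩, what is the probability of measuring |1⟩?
0.006072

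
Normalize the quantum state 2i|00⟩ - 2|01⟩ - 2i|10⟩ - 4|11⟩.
(1/√7)i|00⟩ - 1/√7|01⟩ - (1/√7)i|10⟩ - 0.7559|11⟩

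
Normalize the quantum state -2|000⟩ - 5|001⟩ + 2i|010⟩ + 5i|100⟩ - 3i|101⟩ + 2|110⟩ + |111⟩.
-0.2357|000⟩ - 0.5893|001⟩ + 0.2357i|010⟩ + 0.5893i|100⟩ - (1/√8)i|101⟩ + 0.2357|110⟩ + 0.1179|111⟩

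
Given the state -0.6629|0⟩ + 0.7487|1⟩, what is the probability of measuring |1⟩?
0.5606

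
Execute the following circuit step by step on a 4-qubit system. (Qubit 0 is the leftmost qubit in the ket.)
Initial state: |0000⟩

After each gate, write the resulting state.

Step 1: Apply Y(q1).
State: i|0100⟩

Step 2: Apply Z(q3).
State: i|0100⟩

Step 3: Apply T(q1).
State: (-1/√2 + (1/√2)i)|0100⟩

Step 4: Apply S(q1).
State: (-1/√2 - (1/√2)i)|0100⟩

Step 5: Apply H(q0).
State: (-1/2 - (1/2)i)|0100⟩ + (-1/2 - (1/2)i)|1100⟩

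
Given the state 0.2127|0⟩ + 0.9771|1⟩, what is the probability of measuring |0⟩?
0.04524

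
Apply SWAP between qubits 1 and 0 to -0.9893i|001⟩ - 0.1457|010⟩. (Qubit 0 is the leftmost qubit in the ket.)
-0.9893i|001⟩ - 0.1457|100⟩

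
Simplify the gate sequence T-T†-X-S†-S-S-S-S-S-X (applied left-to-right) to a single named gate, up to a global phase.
I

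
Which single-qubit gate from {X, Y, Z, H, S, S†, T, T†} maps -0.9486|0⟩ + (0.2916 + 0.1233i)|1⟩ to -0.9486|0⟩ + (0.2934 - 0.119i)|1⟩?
T†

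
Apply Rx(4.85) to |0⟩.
-0.754|0⟩ - 0.6568i|1⟩

Rx(4.85) = [[cos(θ/2), −i·sin(θ/2)], [−i·sin(θ/2), cos(θ/2)]]; θ = 4.85, cos(θ/2) ≈ -0.754048, sin(θ/2) ≈ 0.656819.
With a = amp(|0⟩) = 1 and b = amp(|1⟩) = 0:
new amp(|0⟩) = (-0.754048)·a + (-0.656819i)·b = -0.754
new amp(|1⟩) = (-0.656819i)·a + (-0.754048)·b = -0.6568i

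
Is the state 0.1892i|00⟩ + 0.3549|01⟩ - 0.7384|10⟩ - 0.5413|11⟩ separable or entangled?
Entangled

Writing the state as a|00⟩ + b|01⟩ + c|10⟩ + d|11⟩, it is a product state iff ad − bc = 0.
Here (a, b, c, d) = (0.1892i, 0.3549, -0.7384, -0.5413): ad − bc = (0.1892i)(-0.5413) − (0.3549)(-0.7384) = (0.2621 - 0.1024i) ≠ 0, so the state is entangled.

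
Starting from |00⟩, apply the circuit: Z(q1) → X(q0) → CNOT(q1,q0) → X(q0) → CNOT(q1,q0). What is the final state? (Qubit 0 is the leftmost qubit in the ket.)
|00⟩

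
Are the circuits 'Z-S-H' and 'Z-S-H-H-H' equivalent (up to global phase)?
Yes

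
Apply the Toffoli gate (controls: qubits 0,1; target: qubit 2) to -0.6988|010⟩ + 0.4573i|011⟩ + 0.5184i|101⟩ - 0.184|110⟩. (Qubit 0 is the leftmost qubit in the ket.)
-0.6988|010⟩ + 0.4573i|011⟩ + 0.5184i|101⟩ - 0.184|111⟩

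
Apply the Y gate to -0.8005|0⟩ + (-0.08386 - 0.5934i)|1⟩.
(-0.5934 + 0.08386i)|0⟩ - 0.8005i|1⟩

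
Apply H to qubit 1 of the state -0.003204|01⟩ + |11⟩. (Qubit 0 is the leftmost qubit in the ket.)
-0.002266|00⟩ + 0.002266|01⟩ + 1/√2|10⟩ - 1/√2|11⟩

H on qubit 1 mixes each pair of kets that differ only in qubit 1: amplitudes (a, b) of (|…0…⟩, |…1…⟩) become ((a + b)/√2, (a − b)/√2). Kets absent from the input have amplitude 0.
(|00⟩, |01⟩): (a, b) = (0, -0.003204) → (-0.002266, 0.002266)
(|10⟩, |11⟩): (a, b) = (0, 1) → (1/√2, -1/√2)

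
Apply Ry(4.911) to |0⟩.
-0.7737|0⟩ + 0.6335|1⟩

Ry(4.911) = [[cos(θ/2), −sin(θ/2)], [sin(θ/2), cos(θ/2)]]; θ = 4.911, cos(θ/2) ≈ -0.773727, sin(θ/2) ≈ 0.633519.
With a = amp(|0⟩) = 1 and b = amp(|1⟩) = 0:
new amp(|0⟩) = (-0.773727)·a + (-0.633519)·b = -0.7737
new amp(|1⟩) = (0.633519)·a + (-0.773727)·b = 0.6335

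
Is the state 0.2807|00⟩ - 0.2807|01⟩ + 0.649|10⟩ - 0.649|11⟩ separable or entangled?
Separable

Writing the state as a|00⟩ + b|01⟩ + c|10⟩ + d|11⟩, it is a product state iff ad − bc = 0.
Here (a, b, c, d) = (0.2807, -0.2807, 0.649, -0.649): ad − bc = (0.2807)(-0.649) − (-0.2807)(0.649) = 0, so the state is separable.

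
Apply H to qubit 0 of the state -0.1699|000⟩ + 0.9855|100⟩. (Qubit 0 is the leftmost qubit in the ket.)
0.5767|000⟩ - 0.817|100⟩

H on qubit 0 mixes each pair of kets that differ only in qubit 0: amplitudes (a, b) of (|…0…⟩, |…1…⟩) become ((a + b)/√2, (a − b)/√2). Kets absent from the input have amplitude 0.
(|000⟩, |100⟩): (a, b) = (-0.1699, 0.9855) → (0.5767, -0.817)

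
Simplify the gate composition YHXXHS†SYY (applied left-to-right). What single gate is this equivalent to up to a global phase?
Y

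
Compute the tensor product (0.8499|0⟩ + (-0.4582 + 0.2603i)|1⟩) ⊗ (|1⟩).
0.8499|01⟩ + (-0.4582 + 0.2603i)|11⟩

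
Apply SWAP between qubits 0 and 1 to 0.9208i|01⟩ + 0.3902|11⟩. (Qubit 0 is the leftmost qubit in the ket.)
0.9208i|10⟩ + 0.3902|11⟩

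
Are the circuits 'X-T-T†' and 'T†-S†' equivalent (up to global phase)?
No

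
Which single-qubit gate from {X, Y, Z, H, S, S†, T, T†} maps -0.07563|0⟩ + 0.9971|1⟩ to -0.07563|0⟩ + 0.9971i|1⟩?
S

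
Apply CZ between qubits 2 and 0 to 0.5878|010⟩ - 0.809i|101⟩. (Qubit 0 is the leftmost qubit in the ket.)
0.5878|010⟩ + 0.809i|101⟩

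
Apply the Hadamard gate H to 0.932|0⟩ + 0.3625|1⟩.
0.9153|0⟩ + 0.4027|1⟩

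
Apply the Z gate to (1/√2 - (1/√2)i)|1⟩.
(-1/√2 + (1/√2)i)|1⟩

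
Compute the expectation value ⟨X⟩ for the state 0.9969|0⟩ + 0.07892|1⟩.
0.1574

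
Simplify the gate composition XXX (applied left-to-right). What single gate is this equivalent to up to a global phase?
X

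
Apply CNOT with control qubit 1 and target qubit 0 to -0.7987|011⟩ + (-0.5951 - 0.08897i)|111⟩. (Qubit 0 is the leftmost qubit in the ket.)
(-0.5951 - 0.08897i)|011⟩ - 0.7987|111⟩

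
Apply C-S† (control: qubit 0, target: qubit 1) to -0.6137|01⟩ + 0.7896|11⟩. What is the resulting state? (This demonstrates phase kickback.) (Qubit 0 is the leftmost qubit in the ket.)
-0.6137|01⟩ - 0.7896i|11⟩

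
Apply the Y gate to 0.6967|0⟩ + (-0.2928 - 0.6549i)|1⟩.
(-0.6549 + 0.2928i)|0⟩ + 0.6967i|1⟩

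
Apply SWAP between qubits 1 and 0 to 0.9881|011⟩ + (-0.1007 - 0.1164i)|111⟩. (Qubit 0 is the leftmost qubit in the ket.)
0.9881|101⟩ + (-0.1007 - 0.1164i)|111⟩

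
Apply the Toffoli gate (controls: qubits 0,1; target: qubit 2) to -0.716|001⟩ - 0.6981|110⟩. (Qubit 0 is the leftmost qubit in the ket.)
-0.716|001⟩ - 0.6981|111⟩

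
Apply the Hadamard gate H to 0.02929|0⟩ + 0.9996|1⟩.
0.7275|0⟩ - 0.6861|1⟩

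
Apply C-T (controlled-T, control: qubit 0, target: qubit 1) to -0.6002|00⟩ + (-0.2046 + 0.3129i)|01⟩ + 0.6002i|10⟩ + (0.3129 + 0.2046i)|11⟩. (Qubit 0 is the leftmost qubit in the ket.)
-0.6002|00⟩ + (-0.2046 + 0.3129i)|01⟩ + 0.6002i|10⟩ + (0.07658 + 0.3659i)|11⟩

C-T leaves the control-|0⟩ kets |00⟩, |01⟩ unchanged and applies T to qubit 1 on the control-|1⟩ pair (|10⟩, |11⟩).
T = [[1, 0], [0, (1/√2 + (1/√2)i)]].
With a = amp(|10⟩) = 0.6002i and b = amp(|11⟩) = (0.3129 + 0.2046i):
new amp(|10⟩) = (1)·a = 0.6002i
new amp(|11⟩) = (1/√2 + (1/√2)i)·b = (0.07658 + 0.3659i)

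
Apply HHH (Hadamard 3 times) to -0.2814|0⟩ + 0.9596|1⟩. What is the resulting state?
0.4796|0⟩ - 0.8775|1⟩

H² = I, so H^3 = H: a single Hadamard. With (a, b) = (-0.2814, 0.9596), H gives ((a + b)/√2, (a − b)/√2) = (0.4796, -0.8775).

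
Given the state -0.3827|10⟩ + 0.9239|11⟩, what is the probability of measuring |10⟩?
0.1465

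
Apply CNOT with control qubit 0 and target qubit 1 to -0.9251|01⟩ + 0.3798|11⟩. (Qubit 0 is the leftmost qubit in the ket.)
-0.9251|01⟩ + 0.3798|10⟩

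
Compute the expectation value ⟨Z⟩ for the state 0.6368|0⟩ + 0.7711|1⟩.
-0.1891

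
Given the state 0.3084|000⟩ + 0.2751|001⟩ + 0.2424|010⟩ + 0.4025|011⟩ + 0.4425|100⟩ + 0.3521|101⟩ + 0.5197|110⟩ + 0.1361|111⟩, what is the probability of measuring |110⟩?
0.2701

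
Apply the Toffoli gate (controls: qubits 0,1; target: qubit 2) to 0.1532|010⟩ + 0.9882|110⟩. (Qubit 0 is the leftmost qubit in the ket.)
0.1532|010⟩ + 0.9882|111⟩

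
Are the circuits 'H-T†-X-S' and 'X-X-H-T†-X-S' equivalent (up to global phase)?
Yes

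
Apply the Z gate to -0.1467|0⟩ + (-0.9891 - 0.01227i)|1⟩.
-0.1467|0⟩ + (0.9891 + 0.01227i)|1⟩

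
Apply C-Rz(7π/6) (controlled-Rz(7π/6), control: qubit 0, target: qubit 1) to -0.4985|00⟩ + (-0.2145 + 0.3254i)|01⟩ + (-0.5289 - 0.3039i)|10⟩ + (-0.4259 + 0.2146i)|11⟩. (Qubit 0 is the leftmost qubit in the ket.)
-0.4985|00⟩ + (-0.2145 + 0.3254i)|01⟩ + (-0.1567 + 0.5895i)|10⟩ + (-0.09706 - 0.4669i)|11⟩

C-Rz(7π/6) leaves the control-|0⟩ kets |00⟩, |01⟩ unchanged and applies Rz(7π/6) to qubit 1 on the control-|1⟩ pair (|10⟩, |11⟩).
Rz(7π/6) = [[e^(−iθ/2), 0], [0, e^(iθ/2)]] with e^(±iθ/2) = cos(θ/2) ± i·sin(θ/2); θ = 7π/6, cos(θ/2) ≈ -0.258819, sin(θ/2) ≈ 0.965926.
With a = amp(|10⟩) = (-0.5289 - 0.3039i) and b = amp(|11⟩) = (-0.4259 + 0.2146i):
new amp(|10⟩) = (-0.258819 - 0.965926i)·a = (-0.1567 + 0.5895i)
new amp(|11⟩) = (-0.258819 + 0.965926i)·b = (-0.09706 - 0.4669i)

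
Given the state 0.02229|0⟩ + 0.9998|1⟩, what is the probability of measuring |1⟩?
0.9996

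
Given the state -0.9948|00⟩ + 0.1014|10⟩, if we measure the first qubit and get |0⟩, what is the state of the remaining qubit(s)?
-|0⟩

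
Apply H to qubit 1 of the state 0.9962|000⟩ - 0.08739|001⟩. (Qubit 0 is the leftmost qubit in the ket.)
0.7044|000⟩ - 0.06179|001⟩ + 0.7044|010⟩ - 0.06179|011⟩

H on qubit 1 mixes each pair of kets that differ only in qubit 1: amplitudes (a, b) of (|…0…⟩, |…1…⟩) become ((a + b)/√2, (a − b)/√2). Kets absent from the input have amplitude 0.
(|000⟩, |010⟩): (a, b) = (0.9962, 0) → (0.7044, 0.7044)
(|001⟩, |011⟩): (a, b) = (-0.08739, 0) → (-0.06179, -0.06179)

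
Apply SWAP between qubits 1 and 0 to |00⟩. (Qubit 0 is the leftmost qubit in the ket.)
|00⟩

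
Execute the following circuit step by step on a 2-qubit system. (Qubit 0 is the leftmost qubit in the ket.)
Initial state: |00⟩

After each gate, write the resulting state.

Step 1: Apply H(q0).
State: 1/√2|00⟩ + 1/√2|10⟩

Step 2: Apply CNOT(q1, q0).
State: 1/√2|00⟩ + 1/√2|10⟩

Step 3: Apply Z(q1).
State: 1/√2|00⟩ + 1/√2|10⟩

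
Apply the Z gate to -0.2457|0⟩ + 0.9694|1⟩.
-0.2457|0⟩ - 0.9694|1⟩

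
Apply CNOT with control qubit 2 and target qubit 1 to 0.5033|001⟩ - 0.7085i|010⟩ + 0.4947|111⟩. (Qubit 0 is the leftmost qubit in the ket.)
-0.7085i|010⟩ + 0.5033|011⟩ + 0.4947|101⟩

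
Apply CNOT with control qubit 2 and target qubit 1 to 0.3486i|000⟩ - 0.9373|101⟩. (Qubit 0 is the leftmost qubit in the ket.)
0.3486i|000⟩ - 0.9373|111⟩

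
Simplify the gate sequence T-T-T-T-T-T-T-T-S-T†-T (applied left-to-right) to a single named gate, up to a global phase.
S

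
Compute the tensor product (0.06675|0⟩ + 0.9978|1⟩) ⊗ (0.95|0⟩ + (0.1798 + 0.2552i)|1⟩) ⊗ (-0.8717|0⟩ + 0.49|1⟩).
-0.05528|000⟩ + 0.03107|001⟩ + (-0.01046 - 0.01485i)|010⟩ + (0.005881 + 0.008347i)|011⟩ - 0.8263|100⟩ + 0.4645|101⟩ + (-0.1564 - 0.222i)|110⟩ + (0.08791 + 0.1248i)|111⟩

amp(|b₁b₂…⟩) = product of the factor amplitudes for bits b₁, b₂, …; only kets whose every factor amplitude is nonzero survive.
|000⟩: (0.06675)(0.95)(-0.8717) = -0.05528
|001⟩: (0.06675)(0.95)(0.49) = 0.03107
|010⟩: (0.06675)(0.1798 + 0.2552i)(-0.8717) = (-0.01046 - 0.01485i)
|011⟩: (0.06675)(0.1798 + 0.2552i)(0.49) = (0.005881 + 0.008347i)
|100⟩: (0.9978)(0.95)(-0.8717) = -0.8263
|101⟩: (0.9978)(0.95)(0.49) = 0.4645
|110⟩: (0.9978)(0.1798 + 0.2552i)(-0.8717) = (-0.1564 - 0.222i)
|111⟩: (0.9978)(0.1798 + 0.2552i)(0.49) = (0.08791 + 0.1248i)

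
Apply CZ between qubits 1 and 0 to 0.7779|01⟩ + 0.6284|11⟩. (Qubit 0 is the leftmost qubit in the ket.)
0.7779|01⟩ - 0.6284|11⟩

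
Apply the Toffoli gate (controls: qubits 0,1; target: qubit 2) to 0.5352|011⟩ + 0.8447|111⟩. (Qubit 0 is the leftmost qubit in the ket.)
0.5352|011⟩ + 0.8447|110⟩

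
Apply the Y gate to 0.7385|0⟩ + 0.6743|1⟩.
-0.6743i|0⟩ + 0.7385i|1⟩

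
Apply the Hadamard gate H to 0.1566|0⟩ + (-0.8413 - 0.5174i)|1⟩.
(-0.4842 - 0.3659i)|0⟩ + (0.7056 + 0.3659i)|1⟩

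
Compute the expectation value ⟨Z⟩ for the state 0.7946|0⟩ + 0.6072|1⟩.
0.2627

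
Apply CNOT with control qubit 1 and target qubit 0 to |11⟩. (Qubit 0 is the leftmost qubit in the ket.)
|01⟩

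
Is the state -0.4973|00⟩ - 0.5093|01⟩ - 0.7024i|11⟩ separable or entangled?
Entangled

Writing the state as a|00⟩ + b|01⟩ + c|10⟩ + d|11⟩, it is a product state iff ad − bc = 0.
Here (a, b, c, d) = (-0.4973, -0.5093, 0, -0.7024i): ad − bc = (-0.4973)(-0.7024i) − (-0.5093)(0) = 0.3493i ≠ 0, so the state is entangled.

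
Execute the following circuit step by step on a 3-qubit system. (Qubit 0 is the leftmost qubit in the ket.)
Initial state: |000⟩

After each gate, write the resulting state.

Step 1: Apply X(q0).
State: |100⟩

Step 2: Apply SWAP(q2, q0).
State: |001⟩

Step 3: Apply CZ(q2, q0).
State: |001⟩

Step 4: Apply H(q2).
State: 1/√2|000⟩ - 1/√2|001⟩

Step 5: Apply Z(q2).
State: 1/√2|000⟩ + 1/√2|001⟩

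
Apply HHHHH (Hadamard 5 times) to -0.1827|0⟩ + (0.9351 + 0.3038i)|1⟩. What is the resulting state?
(0.532 + 0.2148i)|0⟩ + (-0.7904 - 0.2148i)|1⟩

H² = I, so H^5 = H: a single Hadamard. With (a, b) = (-0.1827, (0.9351 + 0.3038i)), H gives ((a + b)/√2, (a − b)/√2) = ((0.532 + 0.2148i), (-0.7904 - 0.2148i)).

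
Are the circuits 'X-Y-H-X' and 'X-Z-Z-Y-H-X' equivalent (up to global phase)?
Yes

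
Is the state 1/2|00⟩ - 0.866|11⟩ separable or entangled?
Entangled

Writing the state as a|00⟩ + b|01⟩ + c|10⟩ + d|11⟩, it is a product state iff ad − bc = 0.
Here (a, b, c, d) = (1/2, 0, 0, -0.866): ad − bc = (1/2)(-0.866) − (0)(0) = -0.433 ≠ 0, so the state is entangled.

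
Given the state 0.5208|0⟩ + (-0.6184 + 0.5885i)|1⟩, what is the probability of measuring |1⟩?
0.7288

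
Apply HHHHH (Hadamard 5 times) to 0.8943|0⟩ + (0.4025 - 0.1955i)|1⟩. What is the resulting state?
(0.917 - 0.1382i)|0⟩ + (0.3478 + 0.1382i)|1⟩

H² = I, so H^5 = H: a single Hadamard. With (a, b) = (0.8943, (0.4025 - 0.1955i)), H gives ((a + b)/√2, (a − b)/√2) = ((0.917 - 0.1382i), (0.3478 + 0.1382i)).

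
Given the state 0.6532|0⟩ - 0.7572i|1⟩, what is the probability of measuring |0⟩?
0.4267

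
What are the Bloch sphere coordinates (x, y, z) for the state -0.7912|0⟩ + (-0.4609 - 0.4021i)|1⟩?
(0.7293, 0.6363, 0.2519)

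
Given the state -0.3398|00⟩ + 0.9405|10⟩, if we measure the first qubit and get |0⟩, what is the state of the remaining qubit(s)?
-|0⟩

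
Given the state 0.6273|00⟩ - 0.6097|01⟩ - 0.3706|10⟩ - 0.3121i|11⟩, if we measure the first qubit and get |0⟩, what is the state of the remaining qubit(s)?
0.7171|0⟩ - 0.697|1⟩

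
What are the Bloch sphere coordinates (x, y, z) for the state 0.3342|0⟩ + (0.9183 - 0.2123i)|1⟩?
(0.6138, -0.1419, -0.7767)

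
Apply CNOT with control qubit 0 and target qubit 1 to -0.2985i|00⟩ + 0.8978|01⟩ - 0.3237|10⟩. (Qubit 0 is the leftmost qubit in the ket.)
-0.2985i|00⟩ + 0.8978|01⟩ - 0.3237|11⟩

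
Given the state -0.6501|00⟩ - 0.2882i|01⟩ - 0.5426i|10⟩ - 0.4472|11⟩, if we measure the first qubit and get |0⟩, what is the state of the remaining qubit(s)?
-0.9142|0⟩ - 0.4053i|1⟩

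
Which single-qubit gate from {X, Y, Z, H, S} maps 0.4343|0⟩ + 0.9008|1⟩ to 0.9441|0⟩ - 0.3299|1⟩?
H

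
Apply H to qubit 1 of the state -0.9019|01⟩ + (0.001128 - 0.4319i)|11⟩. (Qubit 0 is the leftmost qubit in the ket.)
-0.6377|00⟩ + 0.6377|01⟩ + (0.0007976 - 0.3054i)|10⟩ + (-0.0007976 + 0.3054i)|11⟩

H on qubit 1 mixes each pair of kets that differ only in qubit 1: amplitudes (a, b) of (|…0…⟩, |…1…⟩) become ((a + b)/√2, (a − b)/√2). Kets absent from the input have amplitude 0.
(|00⟩, |01⟩): (a, b) = (0, -0.9019) → (-0.6377, 0.6377)
(|10⟩, |11⟩): (a, b) = (0, (0.001128 - 0.4319i)) → ((0.0007976 - 0.3054i), (-0.0007976 + 0.3054i))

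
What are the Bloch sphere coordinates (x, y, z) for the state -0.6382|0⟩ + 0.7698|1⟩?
(-0.9826, 0, -0.1853)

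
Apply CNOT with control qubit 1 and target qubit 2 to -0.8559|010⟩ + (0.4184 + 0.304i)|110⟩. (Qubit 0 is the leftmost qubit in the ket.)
-0.8559|011⟩ + (0.4184 + 0.304i)|111⟩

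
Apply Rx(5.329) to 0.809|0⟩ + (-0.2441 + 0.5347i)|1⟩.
(-0.4731 + 0.1121i)|0⟩ + (0.2168 - 0.8465i)|1⟩

Rx(5.329) = [[cos(θ/2), −i·sin(θ/2)], [−i·sin(θ/2), cos(θ/2)]]; θ = 5.329, cos(θ/2) ≈ -0.888334, sin(θ/2) ≈ 0.459198.
With a = amp(|0⟩) = 0.809 and b = amp(|1⟩) = (-0.2441 + 0.5347i):
new amp(|0⟩) = (-0.888334)·a + (-0.459198i)·b = (-0.4731 + 0.1121i)
new amp(|1⟩) = (-0.459198i)·a + (-0.888334)·b = (0.2168 - 0.8465i)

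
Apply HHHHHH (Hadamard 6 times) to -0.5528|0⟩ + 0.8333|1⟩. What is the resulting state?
-0.5528|0⟩ + 0.8333|1⟩

H² = I, so an even number of Hadamards cancels: H^6 = I and the state is unchanged.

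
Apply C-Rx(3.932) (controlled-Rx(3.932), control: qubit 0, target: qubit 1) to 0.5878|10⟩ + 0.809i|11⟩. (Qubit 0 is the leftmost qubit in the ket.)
0.5203|10⟩ - 0.854i|11⟩

C-Rx(3.932) leaves the control-|0⟩ kets |00⟩, |01⟩ unchanged and applies Rx(3.932) to qubit 1 on the control-|1⟩ pair (|10⟩, |11⟩).
Rx(3.932) = [[cos(θ/2), −i·sin(θ/2)], [−i·sin(θ/2), cos(θ/2)]]; θ = 3.932, cos(θ/2) ≈ -0.384996, sin(θ/2) ≈ 0.922918.
With a = amp(|10⟩) = 0.5878 and b = amp(|11⟩) = 0.809i:
new amp(|10⟩) = (-0.384996)·a + (-0.922918i)·b = 0.5203
new amp(|11⟩) = (-0.922918i)·a + (-0.384996)·b = -0.854i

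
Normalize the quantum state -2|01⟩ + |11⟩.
-0.8944|01⟩ + 1/√5|11⟩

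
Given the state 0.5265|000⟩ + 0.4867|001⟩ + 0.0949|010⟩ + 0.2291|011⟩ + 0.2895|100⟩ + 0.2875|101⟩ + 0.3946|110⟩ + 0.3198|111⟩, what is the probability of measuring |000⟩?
0.2772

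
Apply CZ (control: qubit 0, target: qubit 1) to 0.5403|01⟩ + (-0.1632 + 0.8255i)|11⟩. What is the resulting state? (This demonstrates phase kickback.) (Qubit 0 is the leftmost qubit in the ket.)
0.5403|01⟩ + (0.1632 - 0.8255i)|11⟩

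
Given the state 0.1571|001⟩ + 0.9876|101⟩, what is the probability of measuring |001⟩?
0.02468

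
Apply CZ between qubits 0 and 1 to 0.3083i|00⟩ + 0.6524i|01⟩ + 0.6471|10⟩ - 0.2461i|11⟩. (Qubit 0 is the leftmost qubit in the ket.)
0.3083i|00⟩ + 0.6524i|01⟩ + 0.6471|10⟩ + 0.2461i|11⟩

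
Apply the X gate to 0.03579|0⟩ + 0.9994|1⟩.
0.9994|0⟩ + 0.03579|1⟩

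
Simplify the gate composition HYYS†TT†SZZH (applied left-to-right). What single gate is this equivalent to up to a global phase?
I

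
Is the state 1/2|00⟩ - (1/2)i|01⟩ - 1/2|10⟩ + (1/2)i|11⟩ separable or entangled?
Separable

Writing the state as a|00⟩ + b|01⟩ + c|10⟩ + d|11⟩, it is a product state iff ad − bc = 0.
Here (a, b, c, d) = (1/2, -(1/2)i, -1/2, (1/2)i): ad − bc = (1/2)((1/2)i) − (-(1/2)i)(-1/2) = 0, so the state is separable.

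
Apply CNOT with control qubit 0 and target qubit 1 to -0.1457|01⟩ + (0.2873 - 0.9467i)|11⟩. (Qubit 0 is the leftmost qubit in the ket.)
-0.1457|01⟩ + (0.2873 - 0.9467i)|10⟩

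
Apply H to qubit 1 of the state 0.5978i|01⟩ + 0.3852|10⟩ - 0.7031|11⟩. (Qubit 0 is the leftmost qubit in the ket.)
0.4227i|00⟩ - 0.4227i|01⟩ - 0.2248|10⟩ + 0.7695|11⟩

H on qubit 1 mixes each pair of kets that differ only in qubit 1: amplitudes (a, b) of (|…0…⟩, |…1…⟩) become ((a + b)/√2, (a − b)/√2). Kets absent from the input have amplitude 0.
(|00⟩, |01⟩): (a, b) = (0, 0.5978i) → (0.4227i, -0.4227i)
(|10⟩, |11⟩): (a, b) = (0.3852, -0.7031) → (-0.2248, 0.7695)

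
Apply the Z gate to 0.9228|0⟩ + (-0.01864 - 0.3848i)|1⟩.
0.9228|0⟩ + (0.01864 + 0.3848i)|1⟩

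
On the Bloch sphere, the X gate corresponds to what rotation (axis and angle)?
Rotation by π around the x-axis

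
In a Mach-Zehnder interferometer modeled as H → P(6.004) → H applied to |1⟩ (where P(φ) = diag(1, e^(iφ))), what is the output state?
(0.01936 + 0.1378i)|0⟩ + (0.9806 - 0.1378i)|1⟩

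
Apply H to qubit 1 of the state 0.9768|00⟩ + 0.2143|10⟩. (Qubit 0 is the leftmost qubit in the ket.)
0.6907|00⟩ + 0.6907|01⟩ + 0.1515|10⟩ + 0.1515|11⟩

H on qubit 1 mixes each pair of kets that differ only in qubit 1: amplitudes (a, b) of (|…0…⟩, |…1…⟩) become ((a + b)/√2, (a − b)/√2). Kets absent from the input have amplitude 0.
(|00⟩, |01⟩): (a, b) = (0.9768, 0) → (0.6907, 0.6907)
(|10⟩, |11⟩): (a, b) = (0.2143, 0) → (0.1515, 0.1515)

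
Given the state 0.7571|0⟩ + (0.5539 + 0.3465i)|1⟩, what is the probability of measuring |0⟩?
0.5732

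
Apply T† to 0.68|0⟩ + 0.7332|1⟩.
0.68|0⟩ + (0.5185 - 0.5185i)|1⟩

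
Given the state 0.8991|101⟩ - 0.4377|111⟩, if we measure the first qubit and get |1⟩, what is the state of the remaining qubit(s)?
0.8991|01⟩ - 0.4377|11⟩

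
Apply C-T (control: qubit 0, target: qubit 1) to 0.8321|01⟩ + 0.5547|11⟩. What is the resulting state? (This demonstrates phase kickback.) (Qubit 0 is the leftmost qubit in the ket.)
0.8321|01⟩ + (0.3922 + 0.3922i)|11⟩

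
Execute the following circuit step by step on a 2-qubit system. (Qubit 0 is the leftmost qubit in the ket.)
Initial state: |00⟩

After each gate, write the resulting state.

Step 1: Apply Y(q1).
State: i|01⟩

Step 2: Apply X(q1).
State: i|00⟩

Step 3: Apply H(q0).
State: (1/√2)i|00⟩ + (1/√2)i|10⟩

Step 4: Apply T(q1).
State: (1/√2)i|00⟩ + (1/√2)i|10⟩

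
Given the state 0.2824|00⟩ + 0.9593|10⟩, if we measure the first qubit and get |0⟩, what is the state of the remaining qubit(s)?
|0⟩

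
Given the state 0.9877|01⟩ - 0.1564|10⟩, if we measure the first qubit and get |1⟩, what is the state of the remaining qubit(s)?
-|0⟩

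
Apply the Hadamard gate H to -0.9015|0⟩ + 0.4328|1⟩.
-0.3314|0⟩ - 0.9435|1⟩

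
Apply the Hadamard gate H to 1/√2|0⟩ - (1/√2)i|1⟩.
(1/2 - (1/2)i)|0⟩ + (1/2 + (1/2)i)|1⟩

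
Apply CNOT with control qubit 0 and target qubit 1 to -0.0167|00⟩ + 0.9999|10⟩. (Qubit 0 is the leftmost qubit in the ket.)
-0.0167|00⟩ + 0.9999|11⟩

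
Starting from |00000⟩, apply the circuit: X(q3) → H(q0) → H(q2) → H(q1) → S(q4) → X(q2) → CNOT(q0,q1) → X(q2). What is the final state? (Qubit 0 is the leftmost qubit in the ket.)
1/√8|00010⟩ + 1/√8|00110⟩ + 1/√8|01010⟩ + 1/√8|01110⟩ + 1/√8|10010⟩ + 1/√8|10110⟩ + 1/√8|11010⟩ + 1/√8|11110⟩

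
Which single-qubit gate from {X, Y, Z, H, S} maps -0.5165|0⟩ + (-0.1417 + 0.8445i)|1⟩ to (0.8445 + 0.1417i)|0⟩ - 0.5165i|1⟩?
Y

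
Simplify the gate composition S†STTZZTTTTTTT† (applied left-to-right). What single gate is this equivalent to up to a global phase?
T†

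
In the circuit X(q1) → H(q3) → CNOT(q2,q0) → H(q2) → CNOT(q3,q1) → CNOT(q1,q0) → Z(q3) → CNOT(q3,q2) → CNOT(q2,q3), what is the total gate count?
9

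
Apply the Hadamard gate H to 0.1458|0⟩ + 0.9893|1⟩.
0.8026|0⟩ - 0.5964|1⟩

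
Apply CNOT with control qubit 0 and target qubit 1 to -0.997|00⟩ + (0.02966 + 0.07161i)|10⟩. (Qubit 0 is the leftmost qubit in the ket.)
-0.997|00⟩ + (0.02966 + 0.07161i)|11⟩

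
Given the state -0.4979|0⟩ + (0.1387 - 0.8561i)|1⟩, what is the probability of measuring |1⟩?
0.7521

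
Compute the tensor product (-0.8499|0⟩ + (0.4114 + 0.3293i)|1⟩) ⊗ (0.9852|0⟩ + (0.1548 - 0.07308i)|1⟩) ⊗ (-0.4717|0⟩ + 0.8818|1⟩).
0.395|000⟩ - 0.7384|001⟩ + (0.06206 - 0.0293i)|010⟩ + (-0.116 + 0.05477i)|011⟩ + (-0.1912 - 0.153i)|100⟩ + (0.3574 + 0.2861i)|101⟩ + (-0.04139 - 0.009863i)|110⟩ + (0.07738 + 0.01844i)|111⟩

amp(|b₁b₂…⟩) = product of the factor amplitudes for bits b₁, b₂, …; only kets whose every factor amplitude is nonzero survive.
|000⟩: (-0.8499)(0.9852)(-0.4717) = 0.395
|001⟩: (-0.8499)(0.9852)(0.8818) = -0.7384
|010⟩: (-0.8499)(0.1548 - 0.07308i)(-0.4717) = (0.06206 - 0.0293i)
|011⟩: (-0.8499)(0.1548 - 0.07308i)(0.8818) = (-0.116 + 0.05477i)
|100⟩: (0.4114 + 0.3293i)(0.9852)(-0.4717) = (-0.1912 - 0.153i)
|101⟩: (0.4114 + 0.3293i)(0.9852)(0.8818) = (0.3574 + 0.2861i)
|110⟩: (0.4114 + 0.3293i)(0.1548 - 0.07308i)(-0.4717) = (-0.04139 - 0.009863i)
|111⟩: (0.4114 + 0.3293i)(0.1548 - 0.07308i)(0.8818) = (0.07738 + 0.01844i)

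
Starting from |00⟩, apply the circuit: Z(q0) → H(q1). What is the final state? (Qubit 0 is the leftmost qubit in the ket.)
1/√2|00⟩ + 1/√2|01⟩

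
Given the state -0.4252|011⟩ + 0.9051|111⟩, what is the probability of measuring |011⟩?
0.1808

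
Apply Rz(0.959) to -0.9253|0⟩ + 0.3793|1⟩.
(-0.8209 + 0.4269i)|0⟩ + (0.3365 + 0.175i)|1⟩

Rz(0.959) = [[e^(−iθ/2), 0], [0, e^(iθ/2)]] with e^(±iθ/2) = cos(θ/2) ± i·sin(θ/2); θ = 0.959, cos(θ/2) ≈ 0.887226, sin(θ/2) ≈ 0.461336.
With a = amp(|0⟩) = -0.9253 and b = amp(|1⟩) = 0.3793:
new amp(|0⟩) = (0.887226 - 0.461336i)·a = (-0.8209 + 0.4269i)
new amp(|1⟩) = (0.887226 + 0.461336i)·b = (0.3365 + 0.175i)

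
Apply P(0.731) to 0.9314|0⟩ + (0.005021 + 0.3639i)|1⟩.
0.9314|0⟩ + (-0.2392 + 0.2743i)|1⟩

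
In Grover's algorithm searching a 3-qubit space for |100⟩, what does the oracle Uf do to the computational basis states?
Uf|x⟩ = -|x⟩ if x = 100, else |x⟩ (phase flip on target)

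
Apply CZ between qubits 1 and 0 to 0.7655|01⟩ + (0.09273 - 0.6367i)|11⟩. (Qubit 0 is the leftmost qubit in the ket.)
0.7655|01⟩ + (-0.09273 + 0.6367i)|11⟩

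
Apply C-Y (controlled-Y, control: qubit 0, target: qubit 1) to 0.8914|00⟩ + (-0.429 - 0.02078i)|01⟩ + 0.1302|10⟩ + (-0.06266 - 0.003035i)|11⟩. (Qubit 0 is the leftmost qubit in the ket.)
0.8914|00⟩ + (-0.429 - 0.02078i)|01⟩ + (-0.003035 + 0.06266i)|10⟩ + 0.1302i|11⟩

C-Y leaves the control-|0⟩ kets |00⟩, |01⟩ unchanged and applies Y to qubit 1 on the control-|1⟩ pair (|10⟩, |11⟩).
Y = [[0, -i], [i, 0]].
With a = amp(|10⟩) = 0.1302 and b = amp(|11⟩) = (-0.06266 - 0.003035i):
new amp(|10⟩) = (-i)·b = (-0.003035 + 0.06266i)
new amp(|11⟩) = (i)·a = 0.1302i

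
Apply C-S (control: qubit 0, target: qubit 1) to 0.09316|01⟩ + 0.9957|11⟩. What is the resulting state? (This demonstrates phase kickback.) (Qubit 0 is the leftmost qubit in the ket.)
0.09316|01⟩ + 0.9957i|11⟩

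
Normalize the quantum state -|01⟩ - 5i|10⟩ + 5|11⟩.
-0.14|01⟩ - 0.7001i|10⟩ + 0.7001|11⟩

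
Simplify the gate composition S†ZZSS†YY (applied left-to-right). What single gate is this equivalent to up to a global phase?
S†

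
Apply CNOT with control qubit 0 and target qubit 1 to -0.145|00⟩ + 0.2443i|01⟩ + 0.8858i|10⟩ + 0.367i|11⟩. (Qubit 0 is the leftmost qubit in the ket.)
-0.145|00⟩ + 0.2443i|01⟩ + 0.367i|10⟩ + 0.8858i|11⟩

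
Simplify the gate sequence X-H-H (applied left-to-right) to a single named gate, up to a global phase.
X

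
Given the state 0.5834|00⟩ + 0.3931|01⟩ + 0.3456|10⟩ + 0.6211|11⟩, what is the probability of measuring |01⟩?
0.1545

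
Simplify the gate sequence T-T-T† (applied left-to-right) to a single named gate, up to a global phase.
T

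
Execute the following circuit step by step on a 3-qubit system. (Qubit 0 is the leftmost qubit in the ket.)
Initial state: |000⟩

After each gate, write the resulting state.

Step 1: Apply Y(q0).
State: i|100⟩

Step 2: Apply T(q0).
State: (-1/√2 + (1/√2)i)|100⟩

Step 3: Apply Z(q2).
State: (-1/√2 + (1/√2)i)|100⟩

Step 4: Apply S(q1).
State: (-1/√2 + (1/√2)i)|100⟩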